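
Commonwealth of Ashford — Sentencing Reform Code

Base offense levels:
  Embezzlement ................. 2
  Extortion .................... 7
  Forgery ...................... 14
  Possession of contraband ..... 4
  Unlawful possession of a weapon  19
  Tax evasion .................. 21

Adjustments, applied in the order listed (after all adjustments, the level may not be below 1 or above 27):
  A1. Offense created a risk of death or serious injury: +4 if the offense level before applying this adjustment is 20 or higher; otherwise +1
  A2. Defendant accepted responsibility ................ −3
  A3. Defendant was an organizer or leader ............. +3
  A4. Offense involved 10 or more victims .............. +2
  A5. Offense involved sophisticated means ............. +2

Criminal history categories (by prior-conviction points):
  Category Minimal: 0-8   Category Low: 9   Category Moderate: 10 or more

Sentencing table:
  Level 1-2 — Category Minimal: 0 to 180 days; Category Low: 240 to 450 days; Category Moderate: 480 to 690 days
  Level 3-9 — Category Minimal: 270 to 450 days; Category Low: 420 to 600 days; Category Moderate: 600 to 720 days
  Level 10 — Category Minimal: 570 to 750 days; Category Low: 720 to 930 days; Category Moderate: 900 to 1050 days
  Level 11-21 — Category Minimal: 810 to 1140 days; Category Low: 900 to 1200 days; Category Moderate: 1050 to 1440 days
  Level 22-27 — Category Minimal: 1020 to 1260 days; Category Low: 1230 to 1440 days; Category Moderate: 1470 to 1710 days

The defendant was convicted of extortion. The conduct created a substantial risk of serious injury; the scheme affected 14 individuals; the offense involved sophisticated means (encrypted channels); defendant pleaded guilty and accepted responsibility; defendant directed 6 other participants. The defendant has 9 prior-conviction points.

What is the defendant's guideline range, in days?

Base offense level for extortion: 7.
A1 applies (level before this adjustment is 7 < 20, so +1): 7 + 1 = 8.
A2 applies: 8 − 3 = 5.
A3 applies: 5 + 3 = 8.
A4 applies: 8 + 2 = 10.
A5 applies: 10 + 2 = 12.
Final offense level: 12.
Criminal history: 9 prior points → Category Low (9).
Level 12 falls in the 11-21 band.
Grid: Level 11-21 × Category Low = 900-1200 days.

900-1200 days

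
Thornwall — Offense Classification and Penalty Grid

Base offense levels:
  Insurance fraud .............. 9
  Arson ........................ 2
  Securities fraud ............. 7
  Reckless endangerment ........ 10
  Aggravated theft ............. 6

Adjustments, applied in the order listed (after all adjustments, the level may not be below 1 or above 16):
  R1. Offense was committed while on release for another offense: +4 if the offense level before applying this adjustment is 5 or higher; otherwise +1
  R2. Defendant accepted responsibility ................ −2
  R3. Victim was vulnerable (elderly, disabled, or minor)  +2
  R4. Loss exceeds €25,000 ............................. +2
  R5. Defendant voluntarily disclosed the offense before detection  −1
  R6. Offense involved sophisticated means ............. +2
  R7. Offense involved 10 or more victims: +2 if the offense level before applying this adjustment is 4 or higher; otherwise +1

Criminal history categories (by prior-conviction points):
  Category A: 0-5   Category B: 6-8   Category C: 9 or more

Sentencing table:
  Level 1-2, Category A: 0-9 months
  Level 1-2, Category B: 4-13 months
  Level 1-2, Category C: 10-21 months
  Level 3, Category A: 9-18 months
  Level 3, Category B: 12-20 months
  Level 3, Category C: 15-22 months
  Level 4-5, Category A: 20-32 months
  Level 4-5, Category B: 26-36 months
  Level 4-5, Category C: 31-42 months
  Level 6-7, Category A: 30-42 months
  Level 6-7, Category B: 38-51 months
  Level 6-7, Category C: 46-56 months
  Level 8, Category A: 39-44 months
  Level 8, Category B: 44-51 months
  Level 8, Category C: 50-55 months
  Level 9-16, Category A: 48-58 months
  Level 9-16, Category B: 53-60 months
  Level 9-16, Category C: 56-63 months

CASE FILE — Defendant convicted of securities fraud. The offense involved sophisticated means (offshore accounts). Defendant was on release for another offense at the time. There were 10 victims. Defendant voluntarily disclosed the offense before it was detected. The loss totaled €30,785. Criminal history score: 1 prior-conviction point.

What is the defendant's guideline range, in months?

Base offense level for securities fraud: 7.
R1 applies (level before this adjustment is 7 ≥ 5, so +4): 7 + 4 = 11.
R2 does not apply.
R4 applies: 11 + 2 = 13.
R5 applies: 13 − 1 = 12.
R6 applies: 12 + 2 = 14.
R7 applies (level before this adjustment is 14 ≥ 4, so +2): 14 + 2 = 16.
Final offense level: 16.
Criminal history: 1 prior point → Category A (0-5).
Level 16 falls in the 9-16 band.
Grid: Level 9-16 × Category A = 48-58 months.

48-58 months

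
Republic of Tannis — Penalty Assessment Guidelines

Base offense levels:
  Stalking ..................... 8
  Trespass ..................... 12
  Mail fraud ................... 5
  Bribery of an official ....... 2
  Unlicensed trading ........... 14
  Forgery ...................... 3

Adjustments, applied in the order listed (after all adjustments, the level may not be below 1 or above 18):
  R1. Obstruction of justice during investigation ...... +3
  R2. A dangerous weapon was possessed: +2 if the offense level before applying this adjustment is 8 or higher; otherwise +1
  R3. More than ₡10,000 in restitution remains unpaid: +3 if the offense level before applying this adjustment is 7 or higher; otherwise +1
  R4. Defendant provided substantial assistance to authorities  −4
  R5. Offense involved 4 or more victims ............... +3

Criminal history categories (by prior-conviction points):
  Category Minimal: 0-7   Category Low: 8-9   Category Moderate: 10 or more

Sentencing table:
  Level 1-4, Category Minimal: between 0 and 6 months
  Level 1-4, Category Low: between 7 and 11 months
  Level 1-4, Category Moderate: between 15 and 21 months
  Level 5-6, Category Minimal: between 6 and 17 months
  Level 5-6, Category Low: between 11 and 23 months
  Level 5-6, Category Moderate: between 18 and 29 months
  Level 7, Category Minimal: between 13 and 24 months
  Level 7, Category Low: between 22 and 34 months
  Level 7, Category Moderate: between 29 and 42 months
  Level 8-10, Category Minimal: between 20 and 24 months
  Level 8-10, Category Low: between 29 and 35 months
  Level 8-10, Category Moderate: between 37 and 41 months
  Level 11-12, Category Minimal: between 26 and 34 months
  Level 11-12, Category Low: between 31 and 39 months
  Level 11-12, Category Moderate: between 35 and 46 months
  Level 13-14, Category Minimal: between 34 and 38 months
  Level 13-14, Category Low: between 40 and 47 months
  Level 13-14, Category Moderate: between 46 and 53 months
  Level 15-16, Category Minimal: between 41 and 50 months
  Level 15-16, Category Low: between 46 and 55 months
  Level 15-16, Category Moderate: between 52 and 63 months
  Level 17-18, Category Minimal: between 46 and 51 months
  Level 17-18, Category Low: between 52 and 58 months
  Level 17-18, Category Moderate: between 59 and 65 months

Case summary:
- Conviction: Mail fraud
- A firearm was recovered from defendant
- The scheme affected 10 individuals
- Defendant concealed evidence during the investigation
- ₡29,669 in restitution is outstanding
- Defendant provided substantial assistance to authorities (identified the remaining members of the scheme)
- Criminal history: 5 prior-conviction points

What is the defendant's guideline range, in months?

Base offense level for mail fraud: 5.
R1 applies: 5 + 3 = 8.
R2 applies (level before this adjustment is 8 ≥ 8, so +2): 8 + 2 = 10.
R3 applies (level before this adjustment is 10 ≥ 7, so +3): 10 + 3 = 13.
R4 applies: 13 − 4 = 9.
R5 applies: 9 + 3 = 12.
Final offense level: 12.
Criminal history: 5 prior points → Category Minimal (0-7).
Level 12 falls in the 11-12 band.
Grid: Level 11-12 × Category Minimal = 26-34 months.

26-34 months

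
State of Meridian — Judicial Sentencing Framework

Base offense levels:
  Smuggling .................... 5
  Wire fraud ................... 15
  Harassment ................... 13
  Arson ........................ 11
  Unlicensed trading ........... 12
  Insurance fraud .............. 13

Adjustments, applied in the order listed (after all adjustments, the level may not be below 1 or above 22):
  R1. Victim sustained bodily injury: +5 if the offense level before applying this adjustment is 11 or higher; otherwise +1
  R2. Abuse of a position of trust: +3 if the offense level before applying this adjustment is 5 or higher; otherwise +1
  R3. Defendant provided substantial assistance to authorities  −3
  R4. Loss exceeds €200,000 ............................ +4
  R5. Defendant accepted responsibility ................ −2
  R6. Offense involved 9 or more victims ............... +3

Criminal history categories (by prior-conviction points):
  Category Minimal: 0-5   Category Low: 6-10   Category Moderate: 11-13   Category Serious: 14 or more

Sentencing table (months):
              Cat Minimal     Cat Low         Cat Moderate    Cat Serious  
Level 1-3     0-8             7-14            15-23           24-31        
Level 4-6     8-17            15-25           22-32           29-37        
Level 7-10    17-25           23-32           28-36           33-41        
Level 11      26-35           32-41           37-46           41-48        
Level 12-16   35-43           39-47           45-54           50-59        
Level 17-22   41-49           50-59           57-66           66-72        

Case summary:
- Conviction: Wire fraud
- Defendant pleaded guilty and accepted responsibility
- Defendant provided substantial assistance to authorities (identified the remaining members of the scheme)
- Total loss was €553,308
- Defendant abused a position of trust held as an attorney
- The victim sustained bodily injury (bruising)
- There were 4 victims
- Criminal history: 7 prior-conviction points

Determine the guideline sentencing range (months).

50-59 months

Base offense level for wire fraud: 15.
R1 applies (level before this adjustment is 15 ≥ 11, so +5): 15 + 5 = 20.
R2 applies (level before this adjustment is 20 ≥ 5, so +3): 20 + 3 = 23.
R3 applies: 23 − 3 = 20.
R4 applies: 20 + 4 = 24.
R5 applies: 24 − 2 = 22.
Final offense level: 22.
Criminal history: 7 prior points → Category Low (6-10).
Level 22 falls in the 17-22 band.
Grid: Level 17-22 × Category Low = 50-59 months.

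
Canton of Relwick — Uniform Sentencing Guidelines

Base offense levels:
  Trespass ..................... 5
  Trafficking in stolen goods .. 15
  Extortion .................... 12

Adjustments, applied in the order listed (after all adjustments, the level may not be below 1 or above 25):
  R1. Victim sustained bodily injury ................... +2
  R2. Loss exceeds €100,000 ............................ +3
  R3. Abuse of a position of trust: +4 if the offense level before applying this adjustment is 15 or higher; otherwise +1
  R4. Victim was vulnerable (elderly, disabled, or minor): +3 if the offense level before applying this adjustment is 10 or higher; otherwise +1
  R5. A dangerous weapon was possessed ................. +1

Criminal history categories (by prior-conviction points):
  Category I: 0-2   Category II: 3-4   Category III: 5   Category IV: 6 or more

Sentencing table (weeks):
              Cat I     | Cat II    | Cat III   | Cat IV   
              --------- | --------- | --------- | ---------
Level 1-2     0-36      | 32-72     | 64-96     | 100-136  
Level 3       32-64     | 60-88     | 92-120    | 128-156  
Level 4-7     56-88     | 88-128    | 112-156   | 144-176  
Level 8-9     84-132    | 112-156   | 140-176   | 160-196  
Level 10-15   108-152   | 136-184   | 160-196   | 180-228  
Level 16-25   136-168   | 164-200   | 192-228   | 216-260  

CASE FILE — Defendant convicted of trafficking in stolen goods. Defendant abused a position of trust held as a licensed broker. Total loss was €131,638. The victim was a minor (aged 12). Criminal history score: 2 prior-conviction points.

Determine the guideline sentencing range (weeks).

136-168 weeks

Base offense level for trafficking in stolen goods: 15.
R2 applies: 15 + 3 = 18.
R3 applies (level before this adjustment is 18 ≥ 15, so +4): 18 + 4 = 22.
R4 applies (level before this adjustment is 22 ≥ 10, so +3): 22 + 3 = 25.
Final offense level: 25.
Criminal history: 2 prior points → Category I (0-2).
Level 25 falls in the 16-25 band.
Grid: Level 16-25 × Category I = 136-168 weeks.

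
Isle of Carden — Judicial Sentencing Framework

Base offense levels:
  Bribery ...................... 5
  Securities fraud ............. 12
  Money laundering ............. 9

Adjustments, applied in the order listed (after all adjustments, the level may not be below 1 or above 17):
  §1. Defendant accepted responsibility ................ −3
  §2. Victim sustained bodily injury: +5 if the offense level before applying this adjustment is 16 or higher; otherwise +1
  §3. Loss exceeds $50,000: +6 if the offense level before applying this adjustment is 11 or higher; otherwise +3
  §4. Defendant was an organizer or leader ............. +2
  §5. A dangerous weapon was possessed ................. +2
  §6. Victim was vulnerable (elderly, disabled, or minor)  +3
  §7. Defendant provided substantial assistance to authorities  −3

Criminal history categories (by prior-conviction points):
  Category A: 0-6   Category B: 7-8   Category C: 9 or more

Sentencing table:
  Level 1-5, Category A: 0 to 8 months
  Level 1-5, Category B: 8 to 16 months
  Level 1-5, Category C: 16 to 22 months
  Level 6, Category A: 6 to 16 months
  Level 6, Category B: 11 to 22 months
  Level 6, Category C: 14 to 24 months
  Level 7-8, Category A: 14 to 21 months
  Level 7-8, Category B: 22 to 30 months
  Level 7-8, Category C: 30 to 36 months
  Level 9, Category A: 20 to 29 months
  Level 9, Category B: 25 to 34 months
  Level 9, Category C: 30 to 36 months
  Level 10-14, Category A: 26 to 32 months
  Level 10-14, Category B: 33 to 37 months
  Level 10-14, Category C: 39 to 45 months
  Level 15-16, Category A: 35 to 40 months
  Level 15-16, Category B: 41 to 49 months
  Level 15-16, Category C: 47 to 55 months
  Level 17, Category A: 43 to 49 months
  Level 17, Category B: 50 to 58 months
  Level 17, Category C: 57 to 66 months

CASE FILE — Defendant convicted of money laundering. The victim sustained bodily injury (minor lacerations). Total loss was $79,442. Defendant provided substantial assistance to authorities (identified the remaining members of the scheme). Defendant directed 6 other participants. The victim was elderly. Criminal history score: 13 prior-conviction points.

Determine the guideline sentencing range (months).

47-55 months

Base offense level for money laundering: 9.
§1 does not apply.
§2 applies (level before this adjustment is 9 < 16, so +1): 9 + 1 = 10.
§3 applies (level before this adjustment is 10 < 11, so +3): 10 + 3 = 13.
§4 applies: 13 + 2 = 15.
§5 does not apply.
§6 applies: 15 + 3 = 18.
§7 applies: 18 − 3 = 15.
Final offense level: 15.
Criminal history: 13 prior points → Category C (9+).
Level 15 falls in the 15-16 band.
Grid: Level 15-16 × Category C = 47-55 months.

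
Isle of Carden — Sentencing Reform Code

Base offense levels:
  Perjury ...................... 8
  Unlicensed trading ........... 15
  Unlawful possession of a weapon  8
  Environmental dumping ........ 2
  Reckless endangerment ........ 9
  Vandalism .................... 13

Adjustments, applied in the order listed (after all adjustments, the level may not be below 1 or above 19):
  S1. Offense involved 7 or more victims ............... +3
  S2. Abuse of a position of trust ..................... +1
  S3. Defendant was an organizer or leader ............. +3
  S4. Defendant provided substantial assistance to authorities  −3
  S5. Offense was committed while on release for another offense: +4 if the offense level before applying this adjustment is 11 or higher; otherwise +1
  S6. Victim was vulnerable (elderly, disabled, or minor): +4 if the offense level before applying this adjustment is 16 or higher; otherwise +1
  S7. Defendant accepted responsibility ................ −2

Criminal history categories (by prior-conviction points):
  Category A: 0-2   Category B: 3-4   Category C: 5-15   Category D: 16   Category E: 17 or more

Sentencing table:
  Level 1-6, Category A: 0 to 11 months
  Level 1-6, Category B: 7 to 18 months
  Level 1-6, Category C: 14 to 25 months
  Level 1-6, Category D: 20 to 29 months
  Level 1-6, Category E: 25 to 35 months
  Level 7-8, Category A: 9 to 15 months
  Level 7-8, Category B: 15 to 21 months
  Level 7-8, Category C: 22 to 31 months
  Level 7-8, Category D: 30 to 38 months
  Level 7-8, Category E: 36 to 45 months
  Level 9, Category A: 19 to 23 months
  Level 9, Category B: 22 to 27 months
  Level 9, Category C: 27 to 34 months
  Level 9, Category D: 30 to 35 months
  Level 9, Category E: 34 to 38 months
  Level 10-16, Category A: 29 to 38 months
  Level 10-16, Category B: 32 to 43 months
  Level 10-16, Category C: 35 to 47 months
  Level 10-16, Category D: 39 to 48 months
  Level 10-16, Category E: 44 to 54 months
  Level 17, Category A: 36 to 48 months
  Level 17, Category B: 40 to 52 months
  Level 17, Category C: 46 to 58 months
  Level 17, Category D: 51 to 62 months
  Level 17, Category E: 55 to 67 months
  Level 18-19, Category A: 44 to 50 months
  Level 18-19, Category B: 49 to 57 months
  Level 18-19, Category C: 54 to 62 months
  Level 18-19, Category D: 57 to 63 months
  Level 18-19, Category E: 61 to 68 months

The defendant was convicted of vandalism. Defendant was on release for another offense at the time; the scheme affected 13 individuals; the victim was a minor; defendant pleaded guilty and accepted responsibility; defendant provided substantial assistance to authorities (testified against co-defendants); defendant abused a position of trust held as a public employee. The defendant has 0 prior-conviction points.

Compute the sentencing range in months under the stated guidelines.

Base offense level for vandalism: 13.
S1 applies: 13 + 3 = 16.
S2 applies: 16 + 1 = 17.
S4 applies: 17 − 3 = 14.
S5 applies (level before this adjustment is 14 ≥ 11, so +4): 14 + 4 = 18.
S6 applies (level before this adjustment is 18 ≥ 16, so +4): 18 + 4 = 22.
S7 applies: 22 − 2 = 20.
Level 20 exceeds the maximum of 19; capped at 19.
Final offense level: 19.
Criminal history: 0 prior points → Category A (0-2).
Level 19 falls in the 18-19 band.
Grid: Level 18-19 × Category A = 44-50 months.

44-50 months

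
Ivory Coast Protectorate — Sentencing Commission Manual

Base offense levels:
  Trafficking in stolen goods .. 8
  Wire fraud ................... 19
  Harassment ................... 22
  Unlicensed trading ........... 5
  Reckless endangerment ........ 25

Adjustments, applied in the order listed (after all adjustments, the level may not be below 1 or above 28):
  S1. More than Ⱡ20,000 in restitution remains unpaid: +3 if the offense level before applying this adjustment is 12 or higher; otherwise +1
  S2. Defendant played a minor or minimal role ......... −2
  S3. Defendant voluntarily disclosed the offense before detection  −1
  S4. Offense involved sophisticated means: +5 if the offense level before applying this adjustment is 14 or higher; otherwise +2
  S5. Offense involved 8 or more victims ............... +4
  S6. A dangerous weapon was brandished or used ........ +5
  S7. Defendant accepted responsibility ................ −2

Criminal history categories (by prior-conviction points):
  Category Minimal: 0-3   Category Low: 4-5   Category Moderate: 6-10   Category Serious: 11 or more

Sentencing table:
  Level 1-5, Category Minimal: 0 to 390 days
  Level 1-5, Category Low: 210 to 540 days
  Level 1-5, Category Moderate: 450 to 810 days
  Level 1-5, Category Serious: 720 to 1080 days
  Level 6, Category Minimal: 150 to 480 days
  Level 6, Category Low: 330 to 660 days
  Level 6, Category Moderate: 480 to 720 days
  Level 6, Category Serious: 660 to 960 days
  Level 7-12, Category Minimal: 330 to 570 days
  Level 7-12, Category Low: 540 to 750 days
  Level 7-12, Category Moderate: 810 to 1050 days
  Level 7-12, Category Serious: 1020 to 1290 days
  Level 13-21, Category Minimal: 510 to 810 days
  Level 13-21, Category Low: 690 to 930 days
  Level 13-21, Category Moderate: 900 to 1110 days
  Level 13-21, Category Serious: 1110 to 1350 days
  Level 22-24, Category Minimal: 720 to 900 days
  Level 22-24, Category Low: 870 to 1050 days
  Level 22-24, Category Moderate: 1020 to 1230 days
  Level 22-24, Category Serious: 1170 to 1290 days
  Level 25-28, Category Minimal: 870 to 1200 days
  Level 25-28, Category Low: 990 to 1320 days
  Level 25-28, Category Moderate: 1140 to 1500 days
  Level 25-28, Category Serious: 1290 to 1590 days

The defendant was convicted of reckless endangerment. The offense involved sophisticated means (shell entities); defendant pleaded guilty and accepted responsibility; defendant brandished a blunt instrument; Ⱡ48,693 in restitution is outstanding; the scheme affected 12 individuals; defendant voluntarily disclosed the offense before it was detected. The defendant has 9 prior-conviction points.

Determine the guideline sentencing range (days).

1140-1500 days

Base offense level for reckless endangerment: 25.
S1 applies (level before this adjustment is 25 ≥ 12, so +3): 25 + 3 = 28.
S2 does not apply.
S3 applies: 28 − 1 = 27.
S4 applies (level before this adjustment is 27 ≥ 14, so +5): 27 + 5 = 32.
S5 applies: 32 + 4 = 36.
S6 applies: 36 + 5 = 41.
S7 applies: 41 − 2 = 39.
Level 39 exceeds the maximum of 28; capped at 28.
Final offense level: 28.
Criminal history: 9 prior points → Category Moderate (6-10).
Level 28 falls in the 25-28 band.
Grid: Level 25-28 × Category Moderate = 1140-1500 days.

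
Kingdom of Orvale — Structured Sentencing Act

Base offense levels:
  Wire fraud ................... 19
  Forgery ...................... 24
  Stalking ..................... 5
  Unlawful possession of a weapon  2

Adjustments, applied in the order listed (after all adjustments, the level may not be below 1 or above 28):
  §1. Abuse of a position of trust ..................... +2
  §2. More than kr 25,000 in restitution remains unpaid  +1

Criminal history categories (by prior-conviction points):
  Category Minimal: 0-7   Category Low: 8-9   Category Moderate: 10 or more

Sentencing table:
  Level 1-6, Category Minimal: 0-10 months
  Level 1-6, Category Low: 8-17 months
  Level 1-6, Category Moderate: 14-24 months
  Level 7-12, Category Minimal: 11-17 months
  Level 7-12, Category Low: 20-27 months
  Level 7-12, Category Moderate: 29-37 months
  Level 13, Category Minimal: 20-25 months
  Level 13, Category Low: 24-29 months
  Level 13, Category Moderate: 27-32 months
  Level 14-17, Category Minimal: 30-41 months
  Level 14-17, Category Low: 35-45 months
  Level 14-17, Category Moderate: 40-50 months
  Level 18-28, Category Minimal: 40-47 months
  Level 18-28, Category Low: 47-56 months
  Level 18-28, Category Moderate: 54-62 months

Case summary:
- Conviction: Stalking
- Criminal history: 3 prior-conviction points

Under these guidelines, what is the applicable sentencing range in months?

0-10 months

Base offense level for stalking: 5.
Final offense level: 5.
Criminal history: 3 prior points → Category Minimal (0-7).
Level 5 falls in the 1-6 band.
Grid: Level 1-6 × Category Minimal = 0-10 months.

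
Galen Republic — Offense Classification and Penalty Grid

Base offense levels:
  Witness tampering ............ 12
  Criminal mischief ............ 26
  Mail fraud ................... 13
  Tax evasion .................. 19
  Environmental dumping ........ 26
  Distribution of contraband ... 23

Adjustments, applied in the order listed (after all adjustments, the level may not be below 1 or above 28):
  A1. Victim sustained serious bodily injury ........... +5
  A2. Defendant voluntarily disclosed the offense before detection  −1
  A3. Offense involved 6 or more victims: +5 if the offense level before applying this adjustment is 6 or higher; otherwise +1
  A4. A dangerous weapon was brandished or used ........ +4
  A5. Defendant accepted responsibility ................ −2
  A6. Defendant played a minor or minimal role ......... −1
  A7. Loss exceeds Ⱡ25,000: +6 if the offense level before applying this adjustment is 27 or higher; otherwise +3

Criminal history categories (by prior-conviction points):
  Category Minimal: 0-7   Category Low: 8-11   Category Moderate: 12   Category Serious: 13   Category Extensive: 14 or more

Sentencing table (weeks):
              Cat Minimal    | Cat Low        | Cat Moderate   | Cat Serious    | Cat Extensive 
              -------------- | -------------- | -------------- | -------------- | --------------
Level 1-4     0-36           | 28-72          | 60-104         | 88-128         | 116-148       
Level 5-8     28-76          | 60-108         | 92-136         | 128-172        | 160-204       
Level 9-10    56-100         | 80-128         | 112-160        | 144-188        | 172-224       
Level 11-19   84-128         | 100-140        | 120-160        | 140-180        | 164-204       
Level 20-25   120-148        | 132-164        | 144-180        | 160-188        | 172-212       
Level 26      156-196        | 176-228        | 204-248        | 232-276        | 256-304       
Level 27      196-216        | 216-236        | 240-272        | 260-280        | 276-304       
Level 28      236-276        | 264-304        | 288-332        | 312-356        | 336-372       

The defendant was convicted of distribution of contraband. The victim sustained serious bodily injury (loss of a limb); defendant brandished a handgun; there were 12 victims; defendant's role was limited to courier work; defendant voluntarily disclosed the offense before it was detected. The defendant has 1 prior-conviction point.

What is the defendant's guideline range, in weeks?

236-276 weeks

Base offense level for distribution of contraband: 23.
A1 applies: 23 + 5 = 28.
A2 applies: 28 − 1 = 27.
A3 applies (level before this adjustment is 27 ≥ 6, so +5): 27 + 5 = 32.
A4 applies: 32 + 4 = 36.
A6 applies: 36 − 1 = 35.
A7 does not apply.
Level 35 exceeds the maximum of 28; capped at 28.
Final offense level: 28.
Criminal history: 1 prior point → Category Minimal (0-7).
Level 28 falls in the 28 band.
Grid: Level 28 × Category Minimal = 236-276 weeks.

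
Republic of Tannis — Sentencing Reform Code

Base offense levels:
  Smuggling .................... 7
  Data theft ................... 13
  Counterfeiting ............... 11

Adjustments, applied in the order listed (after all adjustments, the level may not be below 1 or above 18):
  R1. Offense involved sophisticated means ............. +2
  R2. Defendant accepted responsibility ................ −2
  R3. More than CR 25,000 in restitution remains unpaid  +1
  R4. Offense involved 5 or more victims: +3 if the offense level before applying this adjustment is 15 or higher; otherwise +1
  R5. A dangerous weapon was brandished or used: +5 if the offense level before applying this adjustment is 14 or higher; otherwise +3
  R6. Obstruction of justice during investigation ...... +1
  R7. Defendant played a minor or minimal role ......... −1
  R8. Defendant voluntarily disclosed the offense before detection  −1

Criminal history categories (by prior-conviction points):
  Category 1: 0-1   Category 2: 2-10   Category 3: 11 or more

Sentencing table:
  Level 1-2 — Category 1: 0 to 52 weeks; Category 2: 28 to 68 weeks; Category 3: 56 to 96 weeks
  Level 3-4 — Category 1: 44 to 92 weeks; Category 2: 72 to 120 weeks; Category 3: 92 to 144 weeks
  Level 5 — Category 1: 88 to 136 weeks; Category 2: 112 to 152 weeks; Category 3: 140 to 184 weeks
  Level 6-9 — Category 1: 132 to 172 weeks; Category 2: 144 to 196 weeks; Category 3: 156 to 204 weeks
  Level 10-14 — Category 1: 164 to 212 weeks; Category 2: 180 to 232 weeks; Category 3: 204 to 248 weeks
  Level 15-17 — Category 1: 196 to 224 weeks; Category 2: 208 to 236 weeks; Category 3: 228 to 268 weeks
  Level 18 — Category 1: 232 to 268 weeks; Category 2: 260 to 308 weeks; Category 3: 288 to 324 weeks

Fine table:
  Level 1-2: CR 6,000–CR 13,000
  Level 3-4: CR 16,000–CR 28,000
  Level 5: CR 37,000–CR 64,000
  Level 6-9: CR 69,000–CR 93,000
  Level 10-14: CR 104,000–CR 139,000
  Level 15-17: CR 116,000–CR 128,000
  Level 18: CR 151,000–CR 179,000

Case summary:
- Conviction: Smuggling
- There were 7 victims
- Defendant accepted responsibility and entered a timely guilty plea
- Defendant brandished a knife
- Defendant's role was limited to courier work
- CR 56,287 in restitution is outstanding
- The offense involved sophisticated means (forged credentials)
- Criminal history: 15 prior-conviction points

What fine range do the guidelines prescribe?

CR 104,000–CR 139,000

Base offense level for smuggling: 7.
R1 applies: 7 + 2 = 9.
R2 applies: 9 − 2 = 7.
R3 applies: 7 + 1 = 8.
R4 applies (level before this adjustment is 8 < 15, so +1): 8 + 1 = 9.
R5 applies (level before this adjustment is 9 < 14, so +3): 9 + 3 = 12.
R7 applies: 12 − 1 = 11.
Final offense level: 11.
Level 11 falls in the 10-14 band.
Fine table: Level 10-14 → CR 104,000–CR 139,000.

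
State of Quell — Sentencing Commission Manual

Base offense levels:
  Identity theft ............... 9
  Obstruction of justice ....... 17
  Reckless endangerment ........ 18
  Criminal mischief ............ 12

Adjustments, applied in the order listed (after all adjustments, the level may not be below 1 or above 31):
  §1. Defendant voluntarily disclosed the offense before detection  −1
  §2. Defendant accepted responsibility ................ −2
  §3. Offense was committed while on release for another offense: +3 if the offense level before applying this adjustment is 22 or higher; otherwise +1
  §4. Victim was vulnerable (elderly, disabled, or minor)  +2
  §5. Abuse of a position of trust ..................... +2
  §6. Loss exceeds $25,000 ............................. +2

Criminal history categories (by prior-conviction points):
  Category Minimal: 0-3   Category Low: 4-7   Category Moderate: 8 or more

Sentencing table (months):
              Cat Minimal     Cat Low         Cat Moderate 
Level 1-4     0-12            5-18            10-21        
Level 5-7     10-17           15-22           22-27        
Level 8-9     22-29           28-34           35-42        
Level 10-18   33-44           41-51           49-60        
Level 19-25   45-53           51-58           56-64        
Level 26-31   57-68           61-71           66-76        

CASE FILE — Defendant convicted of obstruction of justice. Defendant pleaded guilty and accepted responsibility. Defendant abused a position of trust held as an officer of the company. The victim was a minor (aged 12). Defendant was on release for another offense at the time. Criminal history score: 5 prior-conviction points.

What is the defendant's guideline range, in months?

51-58 months

Base offense level for obstruction of justice: 17.
§2 applies: 17 − 2 = 15.
§3 applies (level before this adjustment is 15 < 22, so +1): 15 + 1 = 16.
§4 applies: 16 + 2 = 18.
§5 applies: 18 + 2 = 20.
§6 does not apply.
Final offense level: 20.
Criminal history: 5 prior points → Category Low (4-7).
Level 20 falls in the 19-25 band.
Grid: Level 19-25 × Category Low = 51-58 months.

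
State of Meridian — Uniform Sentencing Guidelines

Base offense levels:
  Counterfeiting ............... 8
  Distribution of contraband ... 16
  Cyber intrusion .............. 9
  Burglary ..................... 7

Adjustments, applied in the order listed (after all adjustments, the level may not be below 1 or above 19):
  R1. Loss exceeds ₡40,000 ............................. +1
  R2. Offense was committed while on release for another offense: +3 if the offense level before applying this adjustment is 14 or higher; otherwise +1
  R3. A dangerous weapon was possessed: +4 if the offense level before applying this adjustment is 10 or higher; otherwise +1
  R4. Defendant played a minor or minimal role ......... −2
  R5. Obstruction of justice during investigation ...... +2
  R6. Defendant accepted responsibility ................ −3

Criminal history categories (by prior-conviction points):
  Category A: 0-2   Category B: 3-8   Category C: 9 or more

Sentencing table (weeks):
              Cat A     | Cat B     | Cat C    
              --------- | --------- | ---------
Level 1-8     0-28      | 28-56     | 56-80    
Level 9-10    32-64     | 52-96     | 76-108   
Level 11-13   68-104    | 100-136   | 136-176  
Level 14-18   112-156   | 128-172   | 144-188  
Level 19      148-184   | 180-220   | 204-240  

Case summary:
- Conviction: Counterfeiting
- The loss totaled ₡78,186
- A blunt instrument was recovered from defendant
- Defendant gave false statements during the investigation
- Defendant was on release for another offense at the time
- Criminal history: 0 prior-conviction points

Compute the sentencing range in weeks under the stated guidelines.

Base offense level for counterfeiting: 8.
R1 applies: 8 + 1 = 9.
R2 applies (level before this adjustment is 9 < 14, so +1): 9 + 1 = 10.
R3 applies (level before this adjustment is 10 ≥ 10, so +4): 10 + 4 = 14.
R4 does not apply.
R5 applies: 14 + 2 = 16.
Final offense level: 16.
Criminal history: 0 prior points → Category A (0-2).
Level 16 falls in the 14-18 band.
Grid: Level 14-18 × Category A = 112-156 weeks.

112-156 weeks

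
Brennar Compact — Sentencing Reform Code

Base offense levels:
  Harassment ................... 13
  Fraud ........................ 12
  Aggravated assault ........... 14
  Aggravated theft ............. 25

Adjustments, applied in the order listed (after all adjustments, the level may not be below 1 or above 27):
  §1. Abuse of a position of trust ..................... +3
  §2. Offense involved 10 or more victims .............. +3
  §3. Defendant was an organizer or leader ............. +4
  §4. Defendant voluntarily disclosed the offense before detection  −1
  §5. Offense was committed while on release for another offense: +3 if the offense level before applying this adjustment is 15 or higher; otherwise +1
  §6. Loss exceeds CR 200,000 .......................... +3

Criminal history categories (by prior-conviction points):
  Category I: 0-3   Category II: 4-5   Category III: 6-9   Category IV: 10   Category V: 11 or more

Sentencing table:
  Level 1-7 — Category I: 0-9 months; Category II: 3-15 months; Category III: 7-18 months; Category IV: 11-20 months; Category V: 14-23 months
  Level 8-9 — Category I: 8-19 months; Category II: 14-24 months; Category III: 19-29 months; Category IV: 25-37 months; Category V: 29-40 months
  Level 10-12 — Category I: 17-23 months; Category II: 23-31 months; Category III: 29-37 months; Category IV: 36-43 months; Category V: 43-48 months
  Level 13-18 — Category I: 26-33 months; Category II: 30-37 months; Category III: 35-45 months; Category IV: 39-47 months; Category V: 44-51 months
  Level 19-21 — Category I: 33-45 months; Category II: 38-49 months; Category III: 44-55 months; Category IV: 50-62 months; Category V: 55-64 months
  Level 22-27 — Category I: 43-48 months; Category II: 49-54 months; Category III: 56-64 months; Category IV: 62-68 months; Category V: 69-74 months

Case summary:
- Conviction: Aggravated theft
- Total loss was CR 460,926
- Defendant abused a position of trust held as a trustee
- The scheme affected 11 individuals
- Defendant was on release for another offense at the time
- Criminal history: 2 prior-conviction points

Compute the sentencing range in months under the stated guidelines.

Base offense level for aggravated theft: 25.
§1 applies: 25 + 3 = 28.
§2 applies: 28 + 3 = 31.
§3 does not apply.
§4 does not apply.
§5 applies (level before this adjustment is 31 ≥ 15, so +3): 31 + 3 = 34.
§6 applies: 34 + 3 = 37.
Level 37 exceeds the maximum of 27; capped at 27.
Final offense level: 27.
Criminal history: 2 prior points → Category I (0-3).
Level 27 falls in the 22-27 band.
Grid: Level 22-27 × Category I = 43-48 months.

43-48 months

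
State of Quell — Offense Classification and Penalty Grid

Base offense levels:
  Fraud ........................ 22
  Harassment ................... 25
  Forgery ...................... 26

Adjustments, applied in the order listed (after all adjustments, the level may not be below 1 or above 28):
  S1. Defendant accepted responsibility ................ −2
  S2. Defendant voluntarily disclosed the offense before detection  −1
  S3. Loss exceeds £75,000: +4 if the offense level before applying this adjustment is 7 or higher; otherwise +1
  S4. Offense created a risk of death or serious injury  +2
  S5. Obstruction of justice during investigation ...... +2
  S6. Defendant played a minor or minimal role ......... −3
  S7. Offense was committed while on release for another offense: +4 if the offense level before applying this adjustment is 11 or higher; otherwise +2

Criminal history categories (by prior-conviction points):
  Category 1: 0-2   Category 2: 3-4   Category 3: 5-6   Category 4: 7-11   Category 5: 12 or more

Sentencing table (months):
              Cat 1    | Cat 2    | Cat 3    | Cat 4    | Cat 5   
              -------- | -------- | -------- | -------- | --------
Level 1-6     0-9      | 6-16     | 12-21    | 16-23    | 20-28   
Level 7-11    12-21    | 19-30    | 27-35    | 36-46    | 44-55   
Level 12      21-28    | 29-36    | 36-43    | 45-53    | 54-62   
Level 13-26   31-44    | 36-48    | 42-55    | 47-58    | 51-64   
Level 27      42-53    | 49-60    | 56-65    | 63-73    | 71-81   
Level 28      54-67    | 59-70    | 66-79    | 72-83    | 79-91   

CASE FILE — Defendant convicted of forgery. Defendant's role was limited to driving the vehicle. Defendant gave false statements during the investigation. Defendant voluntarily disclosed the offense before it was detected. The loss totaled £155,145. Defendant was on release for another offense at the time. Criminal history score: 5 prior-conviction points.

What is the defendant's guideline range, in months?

Base offense level for forgery: 26.
S1 does not apply.
S2 applies: 26 − 1 = 25.
S3 applies (level before this adjustment is 25 ≥ 7, so +4): 25 + 4 = 29.
S4 does not apply.
S5 applies: 29 + 2 = 31.
S6 applies: 31 − 3 = 28.
S7 applies (level before this adjustment is 28 ≥ 11, so +4): 28 + 4 = 32.
Level 32 exceeds the maximum of 28; capped at 28.
Final offense level: 28.
Criminal history: 5 prior points → Category 3 (5-6).
Level 28 falls in the 28 band.
Grid: Level 28 × Category 3 = 66-79 months.

66-79 months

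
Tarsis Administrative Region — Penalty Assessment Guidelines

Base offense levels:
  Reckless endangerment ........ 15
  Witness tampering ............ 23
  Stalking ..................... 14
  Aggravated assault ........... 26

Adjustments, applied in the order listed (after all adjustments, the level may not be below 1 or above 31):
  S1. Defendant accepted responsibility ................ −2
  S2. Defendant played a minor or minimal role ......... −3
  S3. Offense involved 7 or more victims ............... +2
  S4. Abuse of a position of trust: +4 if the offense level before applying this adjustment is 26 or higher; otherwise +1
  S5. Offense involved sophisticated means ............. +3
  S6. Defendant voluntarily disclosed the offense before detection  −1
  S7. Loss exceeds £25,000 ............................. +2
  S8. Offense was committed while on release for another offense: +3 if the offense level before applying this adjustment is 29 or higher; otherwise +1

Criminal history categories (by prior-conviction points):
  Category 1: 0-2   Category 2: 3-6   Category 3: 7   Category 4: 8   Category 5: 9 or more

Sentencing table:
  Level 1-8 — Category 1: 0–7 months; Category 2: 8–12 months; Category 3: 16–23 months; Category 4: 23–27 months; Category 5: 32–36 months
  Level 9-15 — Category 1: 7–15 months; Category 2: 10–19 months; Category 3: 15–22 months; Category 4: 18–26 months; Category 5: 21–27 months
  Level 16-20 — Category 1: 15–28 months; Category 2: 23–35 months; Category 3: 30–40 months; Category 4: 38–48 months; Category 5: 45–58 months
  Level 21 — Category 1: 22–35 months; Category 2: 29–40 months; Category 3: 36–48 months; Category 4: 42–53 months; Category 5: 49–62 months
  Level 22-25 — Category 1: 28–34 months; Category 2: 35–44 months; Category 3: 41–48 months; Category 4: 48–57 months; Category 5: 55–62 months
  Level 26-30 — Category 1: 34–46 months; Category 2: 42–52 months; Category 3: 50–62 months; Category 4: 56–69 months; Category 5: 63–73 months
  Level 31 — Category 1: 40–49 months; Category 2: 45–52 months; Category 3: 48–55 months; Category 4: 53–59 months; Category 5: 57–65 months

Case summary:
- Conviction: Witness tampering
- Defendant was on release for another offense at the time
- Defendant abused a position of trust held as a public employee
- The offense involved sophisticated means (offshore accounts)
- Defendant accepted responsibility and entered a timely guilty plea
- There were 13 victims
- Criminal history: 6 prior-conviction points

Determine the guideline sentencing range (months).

Base offense level for witness tampering: 23.
S1 applies: 23 − 2 = 21.
S3 applies: 21 + 2 = 23.
S4 applies (level before this adjustment is 23 < 26, so +1): 23 + 1 = 24.
S5 applies: 24 + 3 = 27.
S8 applies (level before this adjustment is 27 < 29, so +1): 27 + 1 = 28.
Final offense level: 28.
Criminal history: 6 prior points → Category 2 (3-6).
Level 28 falls in the 26-30 band.
Grid: Level 26-30 × Category 2 = 42-52 months.

42-52 months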